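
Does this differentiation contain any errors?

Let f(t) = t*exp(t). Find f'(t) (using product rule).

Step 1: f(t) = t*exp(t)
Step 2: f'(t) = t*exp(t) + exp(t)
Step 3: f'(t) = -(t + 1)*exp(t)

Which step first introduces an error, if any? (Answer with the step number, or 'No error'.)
Step 3

Step 3 is incorrect due to a sign flip.
The step shows: -(t + 1)*exp(t)
The correct value should be: (t + 1)*exp(t)

Explanation: The sign of the whole expression was flipped: the term (t + 1)*exp(t) was incorrectly written as -(t + 1)*exp(t)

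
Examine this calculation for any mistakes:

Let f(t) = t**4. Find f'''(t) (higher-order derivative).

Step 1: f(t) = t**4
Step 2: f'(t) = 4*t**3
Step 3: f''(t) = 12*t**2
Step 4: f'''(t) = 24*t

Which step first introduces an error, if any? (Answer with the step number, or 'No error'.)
No error

All steps in this derivation are correct.
The final answer f'''(t) = 24*t is valid.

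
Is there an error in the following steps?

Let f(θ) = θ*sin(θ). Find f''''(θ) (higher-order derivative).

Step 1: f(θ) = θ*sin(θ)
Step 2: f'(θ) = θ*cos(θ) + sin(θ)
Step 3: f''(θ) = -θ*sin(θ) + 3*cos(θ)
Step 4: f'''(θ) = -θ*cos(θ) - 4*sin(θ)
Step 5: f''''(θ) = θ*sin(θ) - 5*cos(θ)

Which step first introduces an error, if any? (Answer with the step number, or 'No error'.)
Step 3

Step 3 is incorrect due to a wrong coefficient.
The step shows: -θ*sin(θ) + 3*cos(θ)
The correct value should be: -θ*sin(θ) + 2*cos(θ)

Explanation: The coefficient 2 was incorrectly written as 3: the term 2*cos(θ) was incorrectly written as 3*cos(θ)
The later steps are derived from this incorrect expression, so the error originates in Step 3.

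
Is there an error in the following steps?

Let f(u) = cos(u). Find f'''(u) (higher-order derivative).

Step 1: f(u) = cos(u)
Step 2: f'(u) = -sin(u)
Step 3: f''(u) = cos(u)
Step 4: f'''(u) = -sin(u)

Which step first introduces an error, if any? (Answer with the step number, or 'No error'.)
Step 3

Step 3 is incorrect due to a sign flip.
The step shows: cos(u)
The correct value should be: -cos(u)

Explanation: The sign of the whole expression was flipped: the term -cos(u) was incorrectly written as cos(u)
The later steps are derived from this incorrect expression, so the error originates in Step 3.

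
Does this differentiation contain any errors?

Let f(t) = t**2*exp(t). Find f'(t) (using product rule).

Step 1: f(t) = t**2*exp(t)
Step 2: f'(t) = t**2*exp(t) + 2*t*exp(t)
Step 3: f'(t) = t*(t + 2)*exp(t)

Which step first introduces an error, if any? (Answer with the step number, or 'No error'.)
No error

All steps in this derivation are correct.
The final answer f'(t) = t*(t + 2)*exp(t) is valid.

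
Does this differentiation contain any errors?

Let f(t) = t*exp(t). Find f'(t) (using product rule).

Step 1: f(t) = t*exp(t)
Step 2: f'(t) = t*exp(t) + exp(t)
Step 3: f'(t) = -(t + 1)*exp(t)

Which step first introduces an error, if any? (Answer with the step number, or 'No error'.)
Step 3

Step 3 is incorrect due to a sign flip.
The step shows: -(t + 1)*exp(t)
The correct value should be: (t + 1)*exp(t)

Explanation: The sign of the whole expression was flipped: the term (t + 1)*exp(t) was incorrectly written as -(t + 1)*exp(t)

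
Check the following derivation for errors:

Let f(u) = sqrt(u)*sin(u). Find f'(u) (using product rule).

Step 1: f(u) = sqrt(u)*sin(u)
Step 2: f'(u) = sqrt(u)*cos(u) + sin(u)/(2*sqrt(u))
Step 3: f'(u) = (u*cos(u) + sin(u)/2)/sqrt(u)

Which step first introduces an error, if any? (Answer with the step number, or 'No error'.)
No error

All steps in this derivation are correct.
The final answer f'(u) = (u*cos(u) + sin(u)/2)/sqrt(u) is valid.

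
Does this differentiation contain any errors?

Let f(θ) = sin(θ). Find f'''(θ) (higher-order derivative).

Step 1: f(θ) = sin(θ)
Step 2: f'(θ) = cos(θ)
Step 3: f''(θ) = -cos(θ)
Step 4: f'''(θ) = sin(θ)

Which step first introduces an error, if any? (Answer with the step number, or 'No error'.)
Step 3

Step 3 is incorrect due to a wrong trig function.
The step shows: -cos(θ)
The correct value should be: -sin(θ)

Explanation: sin(θ) was incorrectly written as cos(θ): the term -sin(θ) was incorrectly written as -cos(θ)
The later steps are derived from this incorrect expression, so the error originates in Step 3.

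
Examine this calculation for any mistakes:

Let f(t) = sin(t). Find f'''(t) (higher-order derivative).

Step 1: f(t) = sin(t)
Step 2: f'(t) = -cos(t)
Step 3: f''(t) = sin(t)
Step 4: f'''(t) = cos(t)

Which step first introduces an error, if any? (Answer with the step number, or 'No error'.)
Step 2

Step 2 is incorrect due to a sign flip.
The step shows: -cos(t)
The correct value should be: cos(t)

Explanation: The sign of the whole expression was flipped: the term cos(t) was incorrectly written as -cos(t)
The later steps are derived from this incorrect expression, so the error originates in Step 2.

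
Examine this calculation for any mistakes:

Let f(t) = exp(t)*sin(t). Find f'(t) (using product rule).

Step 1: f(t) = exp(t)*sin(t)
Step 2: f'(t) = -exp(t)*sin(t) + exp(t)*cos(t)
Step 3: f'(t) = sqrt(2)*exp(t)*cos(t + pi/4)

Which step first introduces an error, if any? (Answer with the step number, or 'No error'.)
Step 2

Step 2 is incorrect due to a sign flip.
The step shows: -exp(t)*sin(t) + exp(t)*cos(t)
The correct value should be: exp(t)*sin(t) + exp(t)*cos(t)

Explanation: The sign of one term was flipped: the term exp(t)*sin(t) was incorrectly written as -exp(t)*sin(t)
The later steps are derived from this incorrect expression, so the error originates in Step 2.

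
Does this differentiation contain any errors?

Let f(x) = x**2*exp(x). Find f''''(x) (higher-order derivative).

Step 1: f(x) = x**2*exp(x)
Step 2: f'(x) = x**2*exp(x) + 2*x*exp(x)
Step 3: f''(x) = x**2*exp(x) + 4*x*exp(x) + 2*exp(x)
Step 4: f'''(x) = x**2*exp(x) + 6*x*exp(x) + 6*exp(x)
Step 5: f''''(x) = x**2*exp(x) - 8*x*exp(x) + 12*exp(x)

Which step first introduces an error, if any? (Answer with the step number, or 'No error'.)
Step 5

Step 5 is incorrect due to a sign flip.
The step shows: x**2*exp(x) - 8*x*exp(x) + 12*exp(x)
The correct value should be: x**2*exp(x) + 8*x*exp(x) + 12*exp(x)

Explanation: The sign of one term was flipped: the term 8*x*exp(x) was incorrectly written as -8*x*exp(x)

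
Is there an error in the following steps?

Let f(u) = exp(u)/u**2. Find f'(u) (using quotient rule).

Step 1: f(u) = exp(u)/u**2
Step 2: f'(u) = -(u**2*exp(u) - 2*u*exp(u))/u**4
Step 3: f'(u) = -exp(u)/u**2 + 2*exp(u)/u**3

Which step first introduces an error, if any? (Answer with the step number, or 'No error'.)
Step 2

Step 2 is incorrect due to a sign flip.
The step shows: -(u**2*exp(u) - 2*u*exp(u))/u**4
The correct value should be: (u**2*exp(u) - 2*u*exp(u))/u**4

Explanation: The sign of the whole expression was flipped: the term (u**2*exp(u) - 2*u*exp(u))/u**4 was incorrectly written as -(u**2*exp(u) - 2*u*exp(u))/u**4
The later steps are derived from this incorrect expression, so the error originates in Step 2.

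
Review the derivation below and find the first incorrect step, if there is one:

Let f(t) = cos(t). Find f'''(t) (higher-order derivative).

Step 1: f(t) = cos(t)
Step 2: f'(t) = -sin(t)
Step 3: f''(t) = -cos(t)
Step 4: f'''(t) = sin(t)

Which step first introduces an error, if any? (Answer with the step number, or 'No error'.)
No error

All steps in this derivation are correct.
The final answer f'''(t) = sin(t) is valid.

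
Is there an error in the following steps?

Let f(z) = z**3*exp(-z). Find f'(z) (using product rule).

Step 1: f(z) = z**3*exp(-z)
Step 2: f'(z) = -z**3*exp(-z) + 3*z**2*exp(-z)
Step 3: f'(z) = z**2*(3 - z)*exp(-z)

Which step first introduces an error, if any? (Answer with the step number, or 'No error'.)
No error

All steps in this derivation are correct.
The final answer f'(z) = z**2*(3 - z)*exp(-z) is valid.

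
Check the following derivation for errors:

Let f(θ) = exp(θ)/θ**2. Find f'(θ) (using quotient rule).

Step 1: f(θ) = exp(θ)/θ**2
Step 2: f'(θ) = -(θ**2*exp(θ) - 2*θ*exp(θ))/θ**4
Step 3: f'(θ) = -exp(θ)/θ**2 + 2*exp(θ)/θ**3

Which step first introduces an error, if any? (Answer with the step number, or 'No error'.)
Step 2

Step 2 is incorrect due to a sign flip.
The step shows: -(θ**2*exp(θ) - 2*θ*exp(θ))/θ**4
The correct value should be: (θ**2*exp(θ) - 2*θ*exp(θ))/θ**4

Explanation: The sign of the whole expression was flipped: the term (θ**2*exp(θ) - 2*θ*exp(θ))/θ**4 was incorrectly written as -(θ**2*exp(θ) - 2*θ*exp(θ))/θ**4
The later steps are derived from this incorrect expression, so the error originates in Step 2.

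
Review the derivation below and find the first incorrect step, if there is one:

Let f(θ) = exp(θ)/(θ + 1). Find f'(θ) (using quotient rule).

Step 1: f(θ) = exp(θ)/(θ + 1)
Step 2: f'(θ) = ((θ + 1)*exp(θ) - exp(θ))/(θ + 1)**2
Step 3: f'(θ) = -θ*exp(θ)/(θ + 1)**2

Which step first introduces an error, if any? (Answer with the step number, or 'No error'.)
Step 3

Step 3 is incorrect due to a sign flip.
The step shows: -θ*exp(θ)/(θ + 1)**2
The correct value should be: θ*exp(θ)/(θ + 1)**2

Explanation: The sign of the whole expression was flipped: the term θ*exp(θ)/(θ + 1)**2 was incorrectly written as -θ*exp(θ)/(θ + 1)**2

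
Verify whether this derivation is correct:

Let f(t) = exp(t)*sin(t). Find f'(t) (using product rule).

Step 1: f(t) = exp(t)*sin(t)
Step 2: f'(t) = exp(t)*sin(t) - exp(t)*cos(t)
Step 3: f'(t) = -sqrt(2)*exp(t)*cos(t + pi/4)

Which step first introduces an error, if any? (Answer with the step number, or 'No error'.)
Step 2

Step 2 is incorrect due to a sign flip.
The step shows: exp(t)*sin(t) - exp(t)*cos(t)
The correct value should be: exp(t)*sin(t) + exp(t)*cos(t)

Explanation: The sign of one term was flipped: the term exp(t)*cos(t) was incorrectly written as -exp(t)*cos(t)
The later steps are derived from this incorrect expression, so the error originates in Step 2.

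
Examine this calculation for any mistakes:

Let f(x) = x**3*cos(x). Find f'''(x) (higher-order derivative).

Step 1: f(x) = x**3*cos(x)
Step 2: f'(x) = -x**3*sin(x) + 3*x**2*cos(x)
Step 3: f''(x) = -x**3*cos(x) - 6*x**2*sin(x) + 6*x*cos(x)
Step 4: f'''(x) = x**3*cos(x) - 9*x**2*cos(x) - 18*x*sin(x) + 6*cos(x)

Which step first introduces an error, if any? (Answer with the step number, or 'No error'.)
Step 4

Step 4 is incorrect due to a wrong trig function.
The step shows: x**3*cos(x) - 9*x**2*cos(x) - 18*x*sin(x) + 6*cos(x)
The correct value should be: x**3*sin(x) - 9*x**2*cos(x) - 18*x*sin(x) + 6*cos(x)

Explanation: sin(x) was incorrectly written as cos(x): the term x**3*sin(x) was incorrectly written as x**3*cos(x)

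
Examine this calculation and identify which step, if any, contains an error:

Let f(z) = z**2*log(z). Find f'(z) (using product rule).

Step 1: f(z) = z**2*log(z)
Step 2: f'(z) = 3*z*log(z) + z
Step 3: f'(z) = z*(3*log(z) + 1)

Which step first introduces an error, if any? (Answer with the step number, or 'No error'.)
Step 2

Step 2 is incorrect due to a wrong coefficient.
The step shows: 3*z*log(z) + z
The correct value should be: 2*z*log(z) + z

Explanation: The coefficient 2 was incorrectly written as 3: the term 2*z*log(z) was incorrectly written as 3*z*log(z)
The later steps are derived from this incorrect expression, so the error originates in Step 2.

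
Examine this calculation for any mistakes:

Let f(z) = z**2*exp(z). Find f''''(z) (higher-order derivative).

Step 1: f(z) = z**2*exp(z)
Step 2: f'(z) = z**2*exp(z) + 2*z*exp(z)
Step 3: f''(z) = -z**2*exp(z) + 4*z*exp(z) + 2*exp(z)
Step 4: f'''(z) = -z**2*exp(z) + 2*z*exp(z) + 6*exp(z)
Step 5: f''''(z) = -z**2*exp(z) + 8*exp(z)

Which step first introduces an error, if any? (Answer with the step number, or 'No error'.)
Step 3

Step 3 is incorrect due to a sign flip.
The step shows: -z**2*exp(z) + 4*z*exp(z) + 2*exp(z)
The correct value should be: z**2*exp(z) + 4*z*exp(z) + 2*exp(z)

Explanation: The sign of one term was flipped: the term z**2*exp(z) was incorrectly written as -z**2*exp(z)
The later steps are derived from this incorrect expression, so the error originates in Step 3.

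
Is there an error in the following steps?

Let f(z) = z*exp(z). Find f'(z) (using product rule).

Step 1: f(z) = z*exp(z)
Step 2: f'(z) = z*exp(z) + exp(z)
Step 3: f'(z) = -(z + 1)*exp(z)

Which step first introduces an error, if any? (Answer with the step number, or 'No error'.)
Step 3

Step 3 is incorrect due to a sign flip.
The step shows: -(z + 1)*exp(z)
The correct value should be: (z + 1)*exp(z)

Explanation: The sign of the whole expression was flipped: the term (z + 1)*exp(z) was incorrectly written as -(z + 1)*exp(z)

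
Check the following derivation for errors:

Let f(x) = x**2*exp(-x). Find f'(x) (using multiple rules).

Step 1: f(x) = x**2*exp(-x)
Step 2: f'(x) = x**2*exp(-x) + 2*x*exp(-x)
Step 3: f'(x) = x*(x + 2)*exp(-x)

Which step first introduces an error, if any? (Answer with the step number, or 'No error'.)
Step 2

Step 2 is incorrect due to a sign flip.
The step shows: x**2*exp(-x) + 2*x*exp(-x)
The correct value should be: -x**2*exp(-x) + 2*x*exp(-x)

Explanation: The sign of one term was flipped: the term -x**2*exp(-x) was incorrectly written as x**2*exp(-x)
The later steps are derived from this incorrect expression, so the error originates in Step 2.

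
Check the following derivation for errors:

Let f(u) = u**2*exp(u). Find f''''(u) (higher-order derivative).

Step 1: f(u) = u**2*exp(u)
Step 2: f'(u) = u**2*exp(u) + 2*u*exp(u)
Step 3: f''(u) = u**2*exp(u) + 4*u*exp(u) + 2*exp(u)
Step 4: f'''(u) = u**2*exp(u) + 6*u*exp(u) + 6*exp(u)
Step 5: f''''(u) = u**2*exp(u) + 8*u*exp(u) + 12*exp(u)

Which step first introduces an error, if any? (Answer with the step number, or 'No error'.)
No error

All steps in this derivation are correct.
The final answer f''''(u) = u**2*exp(u) + 8*u*exp(u) + 12*exp(u) is valid.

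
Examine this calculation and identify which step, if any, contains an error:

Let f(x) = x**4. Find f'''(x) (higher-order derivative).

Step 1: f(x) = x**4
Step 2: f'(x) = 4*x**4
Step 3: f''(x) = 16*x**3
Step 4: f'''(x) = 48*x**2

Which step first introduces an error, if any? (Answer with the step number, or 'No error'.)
Step 2

Step 2 is incorrect due to a wrong exponent.
The step shows: 4*x**4
The correct value should be: 4*x**3

Explanation: The exponent 3 on x was incorrectly written as 4: the term 4*x**3 was incorrectly written as 4*x**4
The later steps are derived from this incorrect expression, so the error originates in Step 2.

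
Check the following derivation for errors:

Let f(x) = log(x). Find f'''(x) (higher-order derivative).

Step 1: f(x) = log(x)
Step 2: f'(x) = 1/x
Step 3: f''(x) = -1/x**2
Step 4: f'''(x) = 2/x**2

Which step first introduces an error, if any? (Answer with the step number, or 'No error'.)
Step 4

Step 4 is incorrect due to a wrong exponent.
The step shows: 2/x**2
The correct value should be: 2/x**3

Explanation: The exponent -3 on x was incorrectly written as -2: the term 2/x**3 was incorrectly written as 2/x**2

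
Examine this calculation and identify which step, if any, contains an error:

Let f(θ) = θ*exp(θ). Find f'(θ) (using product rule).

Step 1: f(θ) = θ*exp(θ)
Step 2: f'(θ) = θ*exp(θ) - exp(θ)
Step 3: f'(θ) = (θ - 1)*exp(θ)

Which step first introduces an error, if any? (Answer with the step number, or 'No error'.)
Step 2

Step 2 is incorrect due to a sign flip.
The step shows: θ*exp(θ) - exp(θ)
The correct value should be: θ*exp(θ) + exp(θ)

Explanation: The sign of one term was flipped: the term exp(θ) was incorrectly written as -exp(θ)
The later steps are derived from this incorrect expression, so the error originates in Step 2.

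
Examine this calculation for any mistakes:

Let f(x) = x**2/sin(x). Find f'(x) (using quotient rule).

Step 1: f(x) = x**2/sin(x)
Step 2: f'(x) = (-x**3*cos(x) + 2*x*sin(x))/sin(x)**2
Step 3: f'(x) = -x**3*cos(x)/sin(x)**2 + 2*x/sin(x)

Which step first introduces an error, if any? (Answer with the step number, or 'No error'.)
Step 2

Step 2 is incorrect due to a wrong exponent.
The step shows: (-x**3*cos(x) + 2*x*sin(x))/sin(x)**2
The correct value should be: (-x**2*cos(x) + 2*x*sin(x))/sin(x)**2

Explanation: The exponent 2 on x was incorrectly written as 3: the term (-x**2*cos(x) + 2*x*sin(x))/sin(x)**2 was incorrectly written as (-x**3*cos(x) + 2*x*sin(x))/sin(x)**2
The later steps are derived from this incorrect expression, so the error originates in Step 2.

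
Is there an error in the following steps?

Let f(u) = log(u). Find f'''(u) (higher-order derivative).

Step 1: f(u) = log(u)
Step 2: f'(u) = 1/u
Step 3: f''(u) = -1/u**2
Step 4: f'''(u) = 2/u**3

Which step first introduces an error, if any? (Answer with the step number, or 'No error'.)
No error

All steps in this derivation are correct.
The final answer f'''(u) = 2/u**3 is valid.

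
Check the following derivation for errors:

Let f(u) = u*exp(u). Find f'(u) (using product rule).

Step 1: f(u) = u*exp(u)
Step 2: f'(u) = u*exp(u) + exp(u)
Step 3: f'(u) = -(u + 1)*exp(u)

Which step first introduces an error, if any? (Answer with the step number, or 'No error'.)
Step 3

Step 3 is incorrect due to a sign flip.
The step shows: -(u + 1)*exp(u)
The correct value should be: (u + 1)*exp(u)

Explanation: The sign of the whole expression was flipped: the term (u + 1)*exp(u) was incorrectly written as -(u + 1)*exp(u)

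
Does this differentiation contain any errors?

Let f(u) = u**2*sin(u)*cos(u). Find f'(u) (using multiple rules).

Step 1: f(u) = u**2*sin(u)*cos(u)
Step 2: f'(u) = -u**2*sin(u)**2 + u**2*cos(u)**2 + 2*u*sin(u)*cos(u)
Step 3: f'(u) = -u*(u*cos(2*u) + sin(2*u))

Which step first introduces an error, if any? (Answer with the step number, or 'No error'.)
Step 3

Step 3 is incorrect due to a sign flip.
The step shows: -u*(u*cos(2*u) + sin(2*u))
The correct value should be: u*(u*cos(2*u) + sin(2*u))

Explanation: The sign of the whole expression was flipped: the term u*(u*cos(2*u) + sin(2*u)) was incorrectly written as -u*(u*cos(2*u) + sin(2*u))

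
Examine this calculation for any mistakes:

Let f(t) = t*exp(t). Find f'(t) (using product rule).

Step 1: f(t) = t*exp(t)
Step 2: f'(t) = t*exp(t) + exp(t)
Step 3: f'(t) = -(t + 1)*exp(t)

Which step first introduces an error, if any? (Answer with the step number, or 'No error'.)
Step 3

Step 3 is incorrect due to a sign flip.
The step shows: -(t + 1)*exp(t)
The correct value should be: (t + 1)*exp(t)

Explanation: The sign of the whole expression was flipped: the term (t + 1)*exp(t) was incorrectly written as -(t + 1)*exp(t)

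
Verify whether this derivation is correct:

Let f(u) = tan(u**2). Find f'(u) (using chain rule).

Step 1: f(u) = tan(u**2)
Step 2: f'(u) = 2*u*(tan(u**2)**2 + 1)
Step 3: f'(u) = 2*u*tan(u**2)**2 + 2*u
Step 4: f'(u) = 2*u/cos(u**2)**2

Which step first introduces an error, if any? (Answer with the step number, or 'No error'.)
No error

All steps in this derivation are correct.
The final answer f'(u) = 2*u/cos(u**2)**2 is valid.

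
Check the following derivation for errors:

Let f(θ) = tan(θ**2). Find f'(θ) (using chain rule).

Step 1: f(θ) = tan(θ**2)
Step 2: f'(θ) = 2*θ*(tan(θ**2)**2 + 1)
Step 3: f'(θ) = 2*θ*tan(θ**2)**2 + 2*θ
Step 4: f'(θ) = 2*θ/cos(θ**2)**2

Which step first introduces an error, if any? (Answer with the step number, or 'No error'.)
No error

All steps in this derivation are correct.
The final answer f'(θ) = 2*θ/cos(θ**2)**2 is valid.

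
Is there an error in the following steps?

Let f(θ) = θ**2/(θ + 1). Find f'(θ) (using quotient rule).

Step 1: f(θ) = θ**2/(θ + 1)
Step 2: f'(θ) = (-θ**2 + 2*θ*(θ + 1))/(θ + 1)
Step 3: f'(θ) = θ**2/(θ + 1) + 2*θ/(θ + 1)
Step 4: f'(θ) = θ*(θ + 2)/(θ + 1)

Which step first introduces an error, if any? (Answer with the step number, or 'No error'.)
Step 2

Step 2 is incorrect due to a wrong exponent.
The step shows: (-θ**2 + 2*θ*(θ + 1))/(θ + 1)
The correct value should be: (-θ**2 + 2*θ*(θ + 1))/(θ + 1)**2

Explanation: The exponent -2 on θ + 1 was incorrectly written as -1: the term (-θ**2 + 2*θ*(θ + 1))/(θ + 1)**2 was incorrectly written as (-θ**2 + 2*θ*(θ + 1))/(θ + 1)
The later steps are derived from this incorrect expression, so the error originates in Step 2.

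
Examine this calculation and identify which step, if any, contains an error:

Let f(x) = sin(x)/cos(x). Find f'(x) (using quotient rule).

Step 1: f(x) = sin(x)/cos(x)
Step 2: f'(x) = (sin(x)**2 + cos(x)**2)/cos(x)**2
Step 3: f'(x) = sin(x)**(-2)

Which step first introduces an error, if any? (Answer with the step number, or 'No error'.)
Step 3

Step 3 is incorrect due to a wrong trig function.
The step shows: sin(x)**(-2)
The correct value should be: cos(x)**(-2)

Explanation: cos(x) was incorrectly written as sin(x): the term cos(x)**(-2) was incorrectly written as sin(x)**(-2)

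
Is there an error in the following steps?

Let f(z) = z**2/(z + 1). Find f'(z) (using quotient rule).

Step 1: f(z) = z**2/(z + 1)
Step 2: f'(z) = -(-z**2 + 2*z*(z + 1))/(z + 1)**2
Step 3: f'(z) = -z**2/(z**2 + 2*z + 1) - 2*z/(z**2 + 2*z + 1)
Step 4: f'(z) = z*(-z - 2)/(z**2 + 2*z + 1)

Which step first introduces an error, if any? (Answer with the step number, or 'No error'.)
Step 2

Step 2 is incorrect due to a sign flip.
The step shows: -(-z**2 + 2*z*(z + 1))/(z + 1)**2
The correct value should be: (-z**2 + 2*z*(z + 1))/(z + 1)**2

Explanation: The sign of the whole expression was flipped: the term (-z**2 + 2*z*(z + 1))/(z + 1)**2 was incorrectly written as -(-z**2 + 2*z*(z + 1))/(z + 1)**2
The later steps are derived from this incorrect expression, so the error originates in Step 2.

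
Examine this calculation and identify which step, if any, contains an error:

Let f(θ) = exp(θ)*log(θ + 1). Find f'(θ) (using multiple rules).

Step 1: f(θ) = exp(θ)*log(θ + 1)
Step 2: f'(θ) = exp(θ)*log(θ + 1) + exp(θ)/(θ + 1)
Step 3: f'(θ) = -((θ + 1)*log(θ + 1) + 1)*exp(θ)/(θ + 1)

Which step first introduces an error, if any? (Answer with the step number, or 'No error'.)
Step 3

Step 3 is incorrect due to a sign flip.
The step shows: -((θ + 1)*log(θ + 1) + 1)*exp(θ)/(θ + 1)
The correct value should be: ((θ + 1)*log(θ + 1) + 1)*exp(θ)/(θ + 1)

Explanation: The sign of the whole expression was flipped: the term ((θ + 1)*log(θ + 1) + 1)*exp(θ)/(θ + 1) was incorrectly written as -((θ + 1)*log(θ + 1) + 1)*exp(θ)/(θ + 1)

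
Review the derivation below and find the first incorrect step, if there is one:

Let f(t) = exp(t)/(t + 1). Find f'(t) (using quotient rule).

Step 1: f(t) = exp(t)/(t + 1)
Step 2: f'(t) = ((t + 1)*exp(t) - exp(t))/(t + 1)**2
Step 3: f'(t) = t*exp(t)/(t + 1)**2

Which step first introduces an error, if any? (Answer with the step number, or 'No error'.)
No error

All steps in this derivation are correct.
The final answer f'(t) = t*exp(t)/(t + 1)**2 is valid.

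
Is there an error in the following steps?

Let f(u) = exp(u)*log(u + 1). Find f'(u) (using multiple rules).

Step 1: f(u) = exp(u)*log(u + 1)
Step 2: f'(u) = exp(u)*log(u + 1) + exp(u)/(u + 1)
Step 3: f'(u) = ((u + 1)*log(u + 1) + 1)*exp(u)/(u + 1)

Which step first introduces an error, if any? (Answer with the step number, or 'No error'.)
No error

All steps in this derivation are correct.
The final answer f'(u) = ((u + 1)*log(u + 1) + 1)*exp(u)/(u + 1) is valid.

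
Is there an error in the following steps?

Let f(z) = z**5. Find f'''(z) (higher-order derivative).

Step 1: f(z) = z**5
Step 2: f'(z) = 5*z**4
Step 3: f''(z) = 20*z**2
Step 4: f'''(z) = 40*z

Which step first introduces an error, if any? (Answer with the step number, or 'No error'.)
Step 3

Step 3 is incorrect due to a wrong exponent.
The step shows: 20*z**2
The correct value should be: 20*z**3

Explanation: The exponent 3 on z was incorrectly written as 2: the term 20*z**3 was incorrectly written as 20*z**2
The later steps are derived from this incorrect expression, so the error originates in Step 3.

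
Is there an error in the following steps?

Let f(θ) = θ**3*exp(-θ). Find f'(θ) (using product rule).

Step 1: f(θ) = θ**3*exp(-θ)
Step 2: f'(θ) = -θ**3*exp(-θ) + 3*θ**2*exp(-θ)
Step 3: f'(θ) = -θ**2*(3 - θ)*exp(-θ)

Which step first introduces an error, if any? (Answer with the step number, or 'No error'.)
Step 3

Step 3 is incorrect due to a sign flip.
The step shows: -θ**2*(3 - θ)*exp(-θ)
The correct value should be: θ**2*(3 - θ)*exp(-θ)

Explanation: The sign of the whole expression was flipped: the term θ**2*(3 - θ)*exp(-θ) was incorrectly written as -θ**2*(3 - θ)*exp(-θ)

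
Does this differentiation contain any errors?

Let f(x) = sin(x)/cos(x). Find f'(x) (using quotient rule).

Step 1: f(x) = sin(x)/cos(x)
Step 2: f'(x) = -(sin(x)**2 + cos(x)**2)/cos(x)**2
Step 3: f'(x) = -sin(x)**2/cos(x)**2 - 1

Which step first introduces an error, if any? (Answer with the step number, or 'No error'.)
Step 2

Step 2 is incorrect due to a sign flip.
The step shows: -(sin(x)**2 + cos(x)**2)/cos(x)**2
The correct value should be: (sin(x)**2 + cos(x)**2)/cos(x)**2

Explanation: The sign of the whole expression was flipped: the term (sin(x)**2 + cos(x)**2)/cos(x)**2 was incorrectly written as -(sin(x)**2 + cos(x)**2)/cos(x)**2
The later steps are derived from this incorrect expression, so the error originates in Step 2.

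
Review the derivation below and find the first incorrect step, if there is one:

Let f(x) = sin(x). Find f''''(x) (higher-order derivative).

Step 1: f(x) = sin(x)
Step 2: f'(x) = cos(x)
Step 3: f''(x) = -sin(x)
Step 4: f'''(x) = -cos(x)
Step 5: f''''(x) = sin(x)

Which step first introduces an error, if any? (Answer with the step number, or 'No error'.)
No error

All steps in this derivation are correct.
The final answer f''''(x) = sin(x) is valid.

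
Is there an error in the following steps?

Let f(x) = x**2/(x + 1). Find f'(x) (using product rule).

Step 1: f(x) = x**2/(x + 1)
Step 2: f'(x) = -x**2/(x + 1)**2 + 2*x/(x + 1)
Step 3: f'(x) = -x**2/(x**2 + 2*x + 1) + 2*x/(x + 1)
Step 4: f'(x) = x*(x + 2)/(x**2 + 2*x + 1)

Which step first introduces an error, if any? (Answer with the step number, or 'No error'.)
No error

All steps in this derivation are correct.
The final answer f'(x) = x*(x + 2)/(x**2 + 2*x + 1) is valid.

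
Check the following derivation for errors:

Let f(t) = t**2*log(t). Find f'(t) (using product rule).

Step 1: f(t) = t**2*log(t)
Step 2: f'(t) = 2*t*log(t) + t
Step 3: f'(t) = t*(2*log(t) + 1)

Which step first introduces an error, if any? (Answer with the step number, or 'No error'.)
No error

All steps in this derivation are correct.
The final answer f'(t) = t*(2*log(t) + 1) is valid.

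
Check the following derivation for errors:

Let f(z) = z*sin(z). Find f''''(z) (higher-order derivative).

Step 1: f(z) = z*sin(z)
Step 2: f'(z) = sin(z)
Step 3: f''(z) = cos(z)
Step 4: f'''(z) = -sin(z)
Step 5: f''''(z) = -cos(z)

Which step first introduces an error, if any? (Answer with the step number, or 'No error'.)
Step 2

Step 2 is incorrect due to a dropped term.
The step shows: sin(z)
The correct value should be: z*cos(z) + sin(z)

Explanation: A term was dropped: the term z*cos(z) was incorrectly omitted
The later steps are derived from this incorrect expression, so the error originates in Step 2.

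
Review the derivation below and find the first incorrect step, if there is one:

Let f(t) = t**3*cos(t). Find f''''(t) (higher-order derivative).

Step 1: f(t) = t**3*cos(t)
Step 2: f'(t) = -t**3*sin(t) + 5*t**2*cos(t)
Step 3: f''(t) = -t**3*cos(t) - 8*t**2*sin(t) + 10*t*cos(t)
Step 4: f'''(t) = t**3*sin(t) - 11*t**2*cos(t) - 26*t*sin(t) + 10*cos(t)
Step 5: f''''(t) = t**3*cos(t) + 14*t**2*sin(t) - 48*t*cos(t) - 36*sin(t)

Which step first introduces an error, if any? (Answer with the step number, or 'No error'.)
Step 2

Step 2 is incorrect due to a wrong coefficient.
The step shows: -t**3*sin(t) + 5*t**2*cos(t)
The correct value should be: -t**3*sin(t) + 3*t**2*cos(t)

Explanation: The coefficient 3 was incorrectly written as 5: the term 3*t**2*cos(t) was incorrectly written as 5*t**2*cos(t)
The later steps are derived from this incorrect expression, so the error originates in Step 2.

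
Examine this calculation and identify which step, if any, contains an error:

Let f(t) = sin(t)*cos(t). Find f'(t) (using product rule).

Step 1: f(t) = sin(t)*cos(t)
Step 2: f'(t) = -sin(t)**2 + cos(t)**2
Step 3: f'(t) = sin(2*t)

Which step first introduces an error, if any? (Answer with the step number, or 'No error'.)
Step 3

Step 3 is incorrect due to a wrong trig function.
The step shows: sin(2*t)
The correct value should be: cos(2*t)

Explanation: cos(2*t) was incorrectly written as sin(2*t): the term cos(2*t) was incorrectly written as sin(2*t)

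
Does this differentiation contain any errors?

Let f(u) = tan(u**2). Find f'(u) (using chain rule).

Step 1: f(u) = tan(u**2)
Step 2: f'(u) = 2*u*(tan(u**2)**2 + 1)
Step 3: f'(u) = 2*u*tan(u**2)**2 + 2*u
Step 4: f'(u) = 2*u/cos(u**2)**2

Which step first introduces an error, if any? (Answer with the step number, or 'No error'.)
No error

All steps in this derivation are correct.
The final answer f'(u) = 2*u/cos(u**2)**2 is valid.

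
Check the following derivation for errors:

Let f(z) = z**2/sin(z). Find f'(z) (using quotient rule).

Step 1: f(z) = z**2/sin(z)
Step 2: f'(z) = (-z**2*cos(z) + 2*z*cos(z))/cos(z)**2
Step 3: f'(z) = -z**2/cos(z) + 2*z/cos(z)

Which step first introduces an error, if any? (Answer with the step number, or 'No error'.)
Step 2

Step 2 is incorrect due to a wrong trig function.
The step shows: (-z**2*cos(z) + 2*z*cos(z))/cos(z)**2
The correct value should be: (-z**2*cos(z) + 2*z*sin(z))/sin(z)**2

Explanation: sin(z) was incorrectly written as cos(z): the term (-z**2*cos(z) + 2*z*sin(z))/sin(z)**2 was incorrectly written as (-z**2*cos(z) + 2*z*cos(z))/cos(z)**2
The later steps are derived from this incorrect expression, so the error originates in Step 2.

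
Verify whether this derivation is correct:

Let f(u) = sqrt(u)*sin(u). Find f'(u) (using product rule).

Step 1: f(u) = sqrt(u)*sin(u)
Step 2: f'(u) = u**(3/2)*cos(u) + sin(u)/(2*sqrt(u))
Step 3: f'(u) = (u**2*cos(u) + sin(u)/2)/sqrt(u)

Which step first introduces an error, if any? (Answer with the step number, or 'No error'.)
Step 2

Step 2 is incorrect due to a wrong exponent.
The step shows: u**(3/2)*cos(u) + sin(u)/(2*sqrt(u))
The correct value should be: sqrt(u)*cos(u) + sin(u)/(2*sqrt(u))

Explanation: The exponent 1/2 on u was incorrectly written as 3/2: the term sqrt(u)*cos(u) was incorrectly written as u**(3/2)*cos(u)
The later steps are derived from this incorrect expression, so the error originates in Step 2.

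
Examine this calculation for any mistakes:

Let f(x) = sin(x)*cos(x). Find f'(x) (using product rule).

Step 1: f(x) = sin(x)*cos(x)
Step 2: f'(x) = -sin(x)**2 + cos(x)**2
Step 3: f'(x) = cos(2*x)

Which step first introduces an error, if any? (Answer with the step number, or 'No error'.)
No error

All steps in this derivation are correct.
The final answer f'(x) = cos(2*x) is valid.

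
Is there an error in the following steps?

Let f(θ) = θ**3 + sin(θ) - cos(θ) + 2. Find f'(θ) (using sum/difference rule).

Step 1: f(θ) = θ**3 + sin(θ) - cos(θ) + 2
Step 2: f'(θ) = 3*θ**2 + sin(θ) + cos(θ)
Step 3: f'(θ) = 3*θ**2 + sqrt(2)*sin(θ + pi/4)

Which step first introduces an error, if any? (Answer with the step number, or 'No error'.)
No error

All steps in this derivation are correct.
The final answer f'(θ) = 3*θ**2 + sqrt(2)*sin(θ + pi/4) is valid.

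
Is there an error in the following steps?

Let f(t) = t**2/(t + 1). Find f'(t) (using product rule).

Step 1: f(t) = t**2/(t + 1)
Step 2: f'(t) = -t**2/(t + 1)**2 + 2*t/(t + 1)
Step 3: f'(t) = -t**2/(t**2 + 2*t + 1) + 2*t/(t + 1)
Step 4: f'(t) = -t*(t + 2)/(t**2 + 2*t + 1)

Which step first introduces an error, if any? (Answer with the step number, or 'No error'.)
Step 4

Step 4 is incorrect due to a sign flip.
The step shows: -t*(t + 2)/(t**2 + 2*t + 1)
The correct value should be: t*(t + 2)/(t**2 + 2*t + 1)

Explanation: The sign of the whole expression was flipped: the term t*(t + 2)/(t**2 + 2*t + 1) was incorrectly written as -t*(t + 2)/(t**2 + 2*t + 1)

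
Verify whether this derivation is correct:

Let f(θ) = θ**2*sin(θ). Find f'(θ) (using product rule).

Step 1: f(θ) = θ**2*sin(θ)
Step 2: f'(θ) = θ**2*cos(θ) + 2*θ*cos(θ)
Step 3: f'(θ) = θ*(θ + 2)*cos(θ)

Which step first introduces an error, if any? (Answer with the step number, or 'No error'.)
Step 2

Step 2 is incorrect due to a wrong trig function.
The step shows: θ**2*cos(θ) + 2*θ*cos(θ)
The correct value should be: θ**2*cos(θ) + 2*θ*sin(θ)

Explanation: sin(θ) was incorrectly written as cos(θ): the term 2*θ*sin(θ) was incorrectly written as 2*θ*cos(θ)
The later steps are derived from this incorrect expression, so the error originates in Step 2.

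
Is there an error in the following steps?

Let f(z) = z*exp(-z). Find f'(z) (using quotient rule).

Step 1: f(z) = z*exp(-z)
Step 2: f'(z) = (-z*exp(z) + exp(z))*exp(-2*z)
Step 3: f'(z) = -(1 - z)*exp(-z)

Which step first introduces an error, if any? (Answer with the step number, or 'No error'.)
Step 3

Step 3 is incorrect due to a sign flip.
The step shows: -(1 - z)*exp(-z)
The correct value should be: (1 - z)*exp(-z)

Explanation: The sign of the whole expression was flipped: the term (1 - z)*exp(-z) was incorrectly written as -(1 - z)*exp(-z)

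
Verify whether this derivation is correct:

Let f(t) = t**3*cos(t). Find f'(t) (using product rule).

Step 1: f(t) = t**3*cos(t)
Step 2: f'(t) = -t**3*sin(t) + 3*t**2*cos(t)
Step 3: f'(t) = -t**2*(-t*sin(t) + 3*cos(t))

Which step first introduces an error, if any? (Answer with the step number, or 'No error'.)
Step 3

Step 3 is incorrect due to a sign flip.
The step shows: -t**2*(-t*sin(t) + 3*cos(t))
The correct value should be: t**2*(-t*sin(t) + 3*cos(t))

Explanation: The sign of the whole expression was flipped: the term t**2*(-t*sin(t) + 3*cos(t)) was incorrectly written as -t**2*(-t*sin(t) + 3*cos(t))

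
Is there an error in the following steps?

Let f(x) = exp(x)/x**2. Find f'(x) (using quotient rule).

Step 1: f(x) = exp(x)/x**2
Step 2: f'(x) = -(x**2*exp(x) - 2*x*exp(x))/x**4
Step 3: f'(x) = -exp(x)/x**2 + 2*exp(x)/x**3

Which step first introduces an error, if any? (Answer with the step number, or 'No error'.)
Step 2

Step 2 is incorrect due to a sign flip.
The step shows: -(x**2*exp(x) - 2*x*exp(x))/x**4
The correct value should be: (x**2*exp(x) - 2*x*exp(x))/x**4

Explanation: The sign of the whole expression was flipped: the term (x**2*exp(x) - 2*x*exp(x))/x**4 was incorrectly written as -(x**2*exp(x) - 2*x*exp(x))/x**4
The later steps are derived from this incorrect expression, so the error originates in Step 2.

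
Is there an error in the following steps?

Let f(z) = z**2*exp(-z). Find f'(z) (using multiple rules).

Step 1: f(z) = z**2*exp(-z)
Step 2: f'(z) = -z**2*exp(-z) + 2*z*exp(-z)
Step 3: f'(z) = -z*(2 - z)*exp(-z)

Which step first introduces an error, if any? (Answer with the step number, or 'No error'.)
Step 3

Step 3 is incorrect due to a sign flip.
The step shows: -z*(2 - z)*exp(-z)
The correct value should be: z*(2 - z)*exp(-z)

Explanation: The sign of the whole expression was flipped: the term z*(2 - z)*exp(-z) was incorrectly written as -z*(2 - z)*exp(-z)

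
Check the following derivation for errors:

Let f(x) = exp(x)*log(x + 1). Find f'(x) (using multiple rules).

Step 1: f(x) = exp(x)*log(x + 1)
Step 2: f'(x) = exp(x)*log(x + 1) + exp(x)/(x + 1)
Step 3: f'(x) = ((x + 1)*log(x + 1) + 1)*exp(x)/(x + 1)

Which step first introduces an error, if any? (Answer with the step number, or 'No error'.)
No error

All steps in this derivation are correct.
The final answer f'(x) = ((x + 1)*log(x + 1) + 1)*exp(x)/(x + 1) is valid.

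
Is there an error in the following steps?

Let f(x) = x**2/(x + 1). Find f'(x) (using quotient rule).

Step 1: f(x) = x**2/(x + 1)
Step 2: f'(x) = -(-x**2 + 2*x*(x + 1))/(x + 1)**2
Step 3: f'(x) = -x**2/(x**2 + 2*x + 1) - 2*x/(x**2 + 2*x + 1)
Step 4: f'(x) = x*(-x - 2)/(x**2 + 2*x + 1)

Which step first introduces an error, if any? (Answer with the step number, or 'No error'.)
Step 2

Step 2 is incorrect due to a sign flip.
The step shows: -(-x**2 + 2*x*(x + 1))/(x + 1)**2
The correct value should be: (-x**2 + 2*x*(x + 1))/(x + 1)**2

Explanation: The sign of the whole expression was flipped: the term (-x**2 + 2*x*(x + 1))/(x + 1)**2 was incorrectly written as -(-x**2 + 2*x*(x + 1))/(x + 1)**2
The later steps are derived from this incorrect expression, so the error originates in Step 2.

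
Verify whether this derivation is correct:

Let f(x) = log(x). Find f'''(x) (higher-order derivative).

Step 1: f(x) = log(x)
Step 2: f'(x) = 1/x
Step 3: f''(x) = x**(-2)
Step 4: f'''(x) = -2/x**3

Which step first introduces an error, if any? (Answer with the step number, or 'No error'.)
Step 3

Step 3 is incorrect due to a sign flip.
The step shows: x**(-2)
The correct value should be: -1/x**2

Explanation: The sign of the whole expression was flipped: the term -1/x**2 was incorrectly written as x**(-2)
The later steps are derived from this incorrect expression, so the error originates in Step 3.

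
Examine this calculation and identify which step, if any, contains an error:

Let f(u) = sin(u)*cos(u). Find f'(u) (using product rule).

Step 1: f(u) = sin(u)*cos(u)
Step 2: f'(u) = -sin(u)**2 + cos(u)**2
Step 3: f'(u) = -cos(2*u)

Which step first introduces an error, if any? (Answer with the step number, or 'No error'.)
Step 3

Step 3 is incorrect due to a sign flip.
The step shows: -cos(2*u)
The correct value should be: cos(2*u)

Explanation: The sign of the whole expression was flipped: the term cos(2*u) was incorrectly written as -cos(2*u)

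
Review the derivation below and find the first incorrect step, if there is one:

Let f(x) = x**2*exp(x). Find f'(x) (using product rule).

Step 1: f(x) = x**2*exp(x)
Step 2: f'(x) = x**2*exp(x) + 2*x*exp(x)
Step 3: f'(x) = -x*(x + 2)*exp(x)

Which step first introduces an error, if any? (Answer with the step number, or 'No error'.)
Step 3

Step 3 is incorrect due to a sign flip.
The step shows: -x*(x + 2)*exp(x)
The correct value should be: x*(x + 2)*exp(x)

Explanation: The sign of the whole expression was flipped: the term x*(x + 2)*exp(x) was incorrectly written as -x*(x + 2)*exp(x)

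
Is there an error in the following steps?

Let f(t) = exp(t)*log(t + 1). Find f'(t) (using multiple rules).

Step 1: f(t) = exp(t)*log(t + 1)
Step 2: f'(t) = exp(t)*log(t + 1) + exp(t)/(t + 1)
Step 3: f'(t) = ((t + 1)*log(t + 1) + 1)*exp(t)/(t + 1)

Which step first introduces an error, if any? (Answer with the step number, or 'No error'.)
No error

All steps in this derivation are correct.
The final answer f'(t) = ((t + 1)*log(t + 1) + 1)*exp(t)/(t + 1) is valid.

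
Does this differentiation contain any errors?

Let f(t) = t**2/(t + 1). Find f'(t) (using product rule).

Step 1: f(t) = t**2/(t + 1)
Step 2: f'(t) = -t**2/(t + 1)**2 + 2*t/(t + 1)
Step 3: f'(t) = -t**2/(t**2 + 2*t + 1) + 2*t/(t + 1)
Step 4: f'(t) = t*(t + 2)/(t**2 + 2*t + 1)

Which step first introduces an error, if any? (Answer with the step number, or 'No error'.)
No error

All steps in this derivation are correct.
The final answer f'(t) = t*(t + 2)/(t**2 + 2*t + 1) is valid.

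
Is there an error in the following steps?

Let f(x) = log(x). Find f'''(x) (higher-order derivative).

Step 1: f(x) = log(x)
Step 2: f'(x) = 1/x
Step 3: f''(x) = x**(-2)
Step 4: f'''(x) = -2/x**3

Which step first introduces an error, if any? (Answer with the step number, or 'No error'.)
Step 3

Step 3 is incorrect due to a sign flip.
The step shows: x**(-2)
The correct value should be: -1/x**2

Explanation: The sign of the whole expression was flipped: the term -1/x**2 was incorrectly written as x**(-2)
The later steps are derived from this incorrect expression, so the error originates in Step 3.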